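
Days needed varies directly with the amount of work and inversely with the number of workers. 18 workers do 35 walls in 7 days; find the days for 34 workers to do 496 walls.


Days ∝ work / workers, so d₂ = d₁ × (m₁/m₂) × (w₂/w₁)
Workers factor (inverse): 18/34 ≈ 0.5294
Work factor (direct): 496/35 ≈ 14.1714
d₂ = 7 × 18/34 × 496/35 = (7 × 18 × 496) / (34 × 35) = 62496/1190
≈ 52.52 days

52.52 days


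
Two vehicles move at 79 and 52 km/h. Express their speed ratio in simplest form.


Ratio = 79:52
GCD = 1
Simplified = 79:52
Time ratio (same distance) = 52:79
Speed ratio = 79:52

79:52


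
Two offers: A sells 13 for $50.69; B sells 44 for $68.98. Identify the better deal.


Deal A: $50.69/13 = $3.8992/unit
Deal B: $68.98/44 = $1.5677/unit
B is cheaper per unit
= Deal B

Deal B


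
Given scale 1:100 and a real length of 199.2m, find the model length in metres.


Model size = real / scale
= 199.2 / 100
= 1.9920 m

1.9920 m


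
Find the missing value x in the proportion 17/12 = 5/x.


Cross multiply: 17 × x = 12 × 5
17x = 60
x = 60 / 17
= 3.53

3.53


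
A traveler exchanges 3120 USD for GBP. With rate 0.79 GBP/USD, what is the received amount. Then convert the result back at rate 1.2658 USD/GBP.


Amount × rate = 3120 × 0.79 = 2464.80 GBP
Round-trip: 2464.80 × 1.2658 = 3119.94 USD
= 2464.80 GBP, then 3119.94 USD

2464.80 GBP, then 3119.94 USD


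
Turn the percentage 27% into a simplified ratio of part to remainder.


27% means 27 parts out of 100; remainder = 73
Part : remainder = 27:73
GCD = 1
= 27:73

27:73


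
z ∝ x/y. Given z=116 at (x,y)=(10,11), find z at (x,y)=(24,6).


z = k·x/y
Solve for k using the known point: k = z·y/x = 116×11/10 = 1276/10 = 127.6000
Now evaluate at x=24, y=6:
z = k × 24 / 6 = (1276 × 24) / (10 × 6) = 30624/60
= 510.4000

510.4000


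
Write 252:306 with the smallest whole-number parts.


GCD(252, 306) = 18
252/18 : 306/18
= 14:17

14:17


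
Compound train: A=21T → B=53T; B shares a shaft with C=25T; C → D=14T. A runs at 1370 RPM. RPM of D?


Stage 1: RPM_B = RPM_A × t_A/t_B = 1370 × 21/53 = 28770/53 ≈ 542.83
B and C share a shaft → RPM_C = RPM_B
Stage 2: RPM_D = RPM_C × t_C/t_D = RPM_A × (t_A×t_C)/(t_B×t_D)
Overall ratio = (21×25)/(53×14) = 525/742
RPM_D = 1370 × 525/742 = 719250/742
≈ 969.34 RPM

969.34 RPM


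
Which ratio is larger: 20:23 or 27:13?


20/23 = 0.8696
27/13 = 2.0769
0.8696 < 2.0769, so 20:23 is less
= 27:13

27:13


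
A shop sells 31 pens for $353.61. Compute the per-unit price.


Unit rate = total / quantity
= 353.61 / 31
= $11.41 per unit

$11.41 per unit


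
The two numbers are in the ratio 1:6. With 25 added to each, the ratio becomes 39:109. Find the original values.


Let A = 1k, B = 6k.
(1k + 25) / (6k + 25) = 39/109
Cross-multiply: 109(1k + 25) = 39(6k + 25)
109k + 2725 = 234k + 975
109k - 234k = 975 - 2725
-125k = -1750
k = -1750/-125 = 14
A = 1×14 = 14, B = 6×14 = 84
= A = 14, B = 84

A = 14, B = 84


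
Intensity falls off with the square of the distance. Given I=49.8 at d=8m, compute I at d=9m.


I₁d₁² = I₂d₂²
I₂ = I₁ × (d₁/d₂)²
= 49.8 × (8/9)²
= 49.8 × 64/81
= 3187.2/81
≈ 39.3481

39.3481


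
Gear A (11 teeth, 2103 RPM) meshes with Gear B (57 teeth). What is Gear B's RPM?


Gear ratio = 11:57 = 11:57
RPM_B = RPM_A × (teeth_A / teeth_B)
= 2103 × (11/57)
= 405.8 RPM

405.8 RPM


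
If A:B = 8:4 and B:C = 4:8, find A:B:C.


Match B: multiply A:B by 4 → 32:16
Multiply B:C by 4 → 16:32
Combined: 32:16:32
GCD = 16
= 2:1:2

2:1:2


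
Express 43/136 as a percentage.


Percentage = (part / whole) × 100
= (43 / 136) × 100
≈ 31.62%

31.62%


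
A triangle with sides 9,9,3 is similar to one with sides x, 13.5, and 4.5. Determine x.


Scale factor = 13.5/9 = 1.5
Missing side = 9 × 1.5
= 13.5

13.5


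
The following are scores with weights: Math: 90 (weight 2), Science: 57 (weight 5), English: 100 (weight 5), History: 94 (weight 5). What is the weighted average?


Numerator = 90×2 + 57×5 + 100×5 + 94×5
= 180 + 285 + 500 + 470
= 1435
Total weight = 17
Weighted avg = 1435/17
= 84.41

84.41


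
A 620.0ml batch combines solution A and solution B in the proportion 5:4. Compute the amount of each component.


Total parts = 5 + 4 = 9
solution A: 620.0 × 5/9 = 344.4ml
solution B: 620.0 × 4/9 = 275.6ml
= 344.4ml and 275.6ml

344.4ml and 275.6ml


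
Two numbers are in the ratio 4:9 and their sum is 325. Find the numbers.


Let A = 4k, B = 9k.
4k + 9k = 325
13k = 325 → k = 325/13 = 25
A = 4×25 = 100, B = 9×25 = 225
= A = 100, B = 225

A = 100, B = 225


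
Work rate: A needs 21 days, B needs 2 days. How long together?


Rate of A = 1/21 per day
Rate of B = 1/2 per day
Combined rate = 1/21 + 1/2 = 23/42 ≈ 0.5476 per day
Days = 1 / combined rate = 42/23
≈ 1.83 days

1.83 days


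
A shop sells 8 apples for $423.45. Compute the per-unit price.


Unit rate = total / quantity
= 423.45 / 8
= $52.93 per unit

$52.93 per unit


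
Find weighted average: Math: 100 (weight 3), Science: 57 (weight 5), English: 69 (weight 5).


Numerator = 100×3 + 57×5 + 69×5
= 300 + 285 + 345
= 930
Total weight = 13
Weighted avg = 930/13
= 71.54

71.54


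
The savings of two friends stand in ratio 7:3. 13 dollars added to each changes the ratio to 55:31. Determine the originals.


Let A = 7k, B = 3k.
(7k + 13) / (3k + 13) = 55/31
Cross-multiply: 31(7k + 13) = 55(3k + 13)
217k + 403 = 165k + 715
217k - 165k = 715 - 403
52k = 312
k = 312/52 = 6
A = 7×6 = 42, B = 3×6 = 18
= A = 42, B = 18

A = 42, B = 18


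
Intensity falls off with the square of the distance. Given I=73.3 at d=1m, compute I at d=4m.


I₁d₁² = I₂d₂²
I₂ = I₁ × (d₁/d₂)²
= 73.3 × (1/4)²
= 73.3 × 1/16
= 73.3/16
≈ 4.5813

4.5813


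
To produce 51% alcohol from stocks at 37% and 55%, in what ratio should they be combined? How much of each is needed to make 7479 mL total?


Let x parts of 37% mix with y parts of 55%.
37x + 55y = 51(x + y)
37x + 55y = 51x + 51y
x(37 - 51) = y(51 - 55)
x/y = (55 - 51)/(51 - 37) = 4/14
Simplify: 2:7
Total parts = 9; one part = 7479/9 = 831.00 mL
37% solution: 2×831.00 = 1662.00 mL
55% solution: 7×831.00 = 5817.00 mL
= ratio 2:7; 1662.00 mL and 5817.00 mL

ratio 2:7; 1662.00 mL and 5817.00 mL


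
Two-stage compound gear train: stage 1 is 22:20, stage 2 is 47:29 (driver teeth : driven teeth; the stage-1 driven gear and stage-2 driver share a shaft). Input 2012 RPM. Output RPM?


Stage 1: RPM_B = RPM_A × t_A/t_B = 2012 × 22/20 = 44264/20 = 2213.20
B and C share a shaft → RPM_C = RPM_B
Stage 2: RPM_D = RPM_C × t_C/t_D = RPM_A × (t_A×t_C)/(t_B×t_D)
Overall ratio = (22×47)/(20×29) = 1034/580
RPM_D = 2012 × 1034/580 = 2080408/580
≈ 3586.91 RPM

3586.91 RPM


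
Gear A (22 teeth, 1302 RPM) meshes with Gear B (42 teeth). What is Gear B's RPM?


Gear ratio = 22:42 = 11:21
RPM_B = RPM_A × (teeth_A / teeth_B)
= 1302 × (22/42)
= 682.0 RPM

682.0 RPM


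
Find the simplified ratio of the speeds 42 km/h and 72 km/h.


Ratio = 42:72
GCD = 6
Simplified = 7:12
Time ratio (same distance) = 12:7
Speed ratio = 7:12

7:12


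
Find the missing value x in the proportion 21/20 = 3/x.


Cross multiply: 21 × x = 20 × 3
21x = 60
x = 60 / 21
= 2.86

2.86


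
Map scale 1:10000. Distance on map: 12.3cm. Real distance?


Real distance = map distance × scale
= 12.3cm × 10000
= 123000 cm = 1230.0 m
= 1.230 km

1.230 km


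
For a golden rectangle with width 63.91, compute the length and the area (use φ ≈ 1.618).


φ = (1 + √5) / 2 ≈ 1.618
Length = width × φ = 63.91 × 1.618 = 103.40638
≈ 103.41
Area = width × length = 63.91 × 103.40638 = 6608.7017458 ≈ 6608.70
= Length: 103.41, Area: 6608.70

Length: 103.41, Area: 6608.70


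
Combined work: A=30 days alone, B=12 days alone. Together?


Rate of A = 1/30 per day
Rate of B = 1/12 per day
Combined rate = 1/30 + 1/12 = 42/360 ≈ 0.1167 per day
Days = 1 / combined rate = 360/42
≈ 8.57 days

8.57 days


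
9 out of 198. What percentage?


Percentage = (part / whole) × 100
= (9 / 198) × 100
≈ 4.55%

4.55%


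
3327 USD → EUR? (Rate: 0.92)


Amount × rate = 3327 × 0.92
= 3060.84 EUR

3060.84 EUR


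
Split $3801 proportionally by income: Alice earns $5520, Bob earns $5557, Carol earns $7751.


Total income = 5520 + 5557 + 7751 = $18828
Alice: $3801 × 5520/18828 = $1114.38
Bob: $3801 × 5557/18828 = $1121.85
Carol: $3801 × 7751/18828 = $1564.77
= Alice: $1114.38, Bob: $1121.85, Carol: $1564.77

Alice: $1114.38, Bob: $1121.85, Carol: $1564.77


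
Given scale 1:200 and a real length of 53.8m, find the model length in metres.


Model size = real / scale
= 53.8 / 200
= 0.2690 m

0.2690 m


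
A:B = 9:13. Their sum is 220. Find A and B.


Let A = 9k, B = 13k.
9k + 13k = 220
22k = 220 → k = 220/22 = 10
A = 9×10 = 90, B = 13×10 = 130
= A = 90, B = 130

A = 90, B = 130


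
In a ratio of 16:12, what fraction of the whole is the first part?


Total parts = 16 + 12 = 28
First part: 16/28 = 4/7
= 4/7

4/7


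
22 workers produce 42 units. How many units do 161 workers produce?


Direct proportion: y/x = constant
k = 42/22 ≈ 1.9091
y₂ = k × 161 = 42 × 161 / 22 = 6762/22
≈ 307.36

307.36


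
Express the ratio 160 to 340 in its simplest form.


GCD(160, 340) = 20
160/20 : 340/20
= 8:17

8:17


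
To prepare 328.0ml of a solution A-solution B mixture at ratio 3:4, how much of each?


Total parts = 3 + 4 = 7
solution A: 328.0 × 3/7 = 140.6ml
solution B: 328.0 × 4/7 = 187.4ml
= 140.6ml and 187.4ml

140.6ml and 187.4ml


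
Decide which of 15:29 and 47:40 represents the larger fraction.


15/29 = 0.5172
47/40 = 1.1750
0.5172 < 1.1750, so 15:29 is less
= 47:40

47:40


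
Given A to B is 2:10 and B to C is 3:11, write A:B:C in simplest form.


Match B: multiply A:B by 3 → 6:30
Multiply B:C by 10 → 30:110
Combined: 6:30:110
GCD = 2
= 3:15:55

3:15:55


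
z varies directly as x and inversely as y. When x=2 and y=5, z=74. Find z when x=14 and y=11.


z = k·x/y
Solve for k using the known point: k = z·y/x = 74×5/2 = 370/2 = 185.0000
Now evaluate at x=14, y=11:
z = k × 14 / 11 = (370 × 14) / (2 × 11) = 5180/22
≈ 235.4545

235.4545


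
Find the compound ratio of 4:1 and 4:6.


Compound ratio = (4×4) : (1×6)
= 16:6
GCD = 2
= 8:3

8:3


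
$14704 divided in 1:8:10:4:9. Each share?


Total parts = 1 + 8 + 10 + 4 + 9 = 32
Part 1: 14704 × 1/32 = 459.50
Part 2: 14704 × 8/32 = 3676.00
Part 3: 14704 × 10/32 = 4595.00
Part 4: 14704 × 4/32 = 1838.00
Part 5: 14704 × 9/32 = 4135.50
= Part 1: $459.50, Part 2: $3676.00, Part 3: $4595.00, Part 4: $1838.00, Part 5: $4135.50

Part 1: $459.50, Part 2: $3676.00, Part 3: $4595.00, Part 4: $1838.00, Part 5: $4135.50


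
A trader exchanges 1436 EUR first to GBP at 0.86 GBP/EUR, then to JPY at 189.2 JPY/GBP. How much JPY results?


Step 1: 1436 EUR × 0.86 = 1234.96 GBP
Step 2: 1234.96 GBP × 189.2 = 233654.43 JPY
Implied rate EUR→JPY = 0.86 × 189.2 = 162.7120
= 233654.43 JPY

233654.43 JPY


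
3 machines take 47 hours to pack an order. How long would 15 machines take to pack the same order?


Inverse proportion: x × y = constant
k = 3 × 47 = 141
y₂ = k / 15 = 141 / 15
= 9.40

9.40


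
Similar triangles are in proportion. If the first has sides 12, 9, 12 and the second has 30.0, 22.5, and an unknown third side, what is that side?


Scale factor = 30.0/12 = 2.5
Missing side = 12 × 2.5
= 30.0

30.0


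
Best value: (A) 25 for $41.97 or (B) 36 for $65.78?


Deal A: $41.97/25 = $1.6788/unit
Deal B: $65.78/36 = $1.8272/unit
A is cheaper per unit
= Deal A

Deal A


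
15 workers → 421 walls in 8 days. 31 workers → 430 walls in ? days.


Days ∝ work / workers, so d₂ = d₁ × (m₁/m₂) × (w₂/w₁)
Workers factor (inverse): 15/31 ≈ 0.4839
Work factor (direct): 430/421 ≈ 1.0214
d₂ = 8 × 15/31 × 430/421 = (8 × 15 × 430) / (31 × 421) = 51600/13051
≈ 3.95 days

3.95 days


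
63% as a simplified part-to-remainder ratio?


63% means 63 parts out of 100; remainder = 37
Part : remainder = 63:37
GCD = 1
= 63:37

63:37


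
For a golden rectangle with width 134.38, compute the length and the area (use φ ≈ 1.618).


φ = (1 + √5) / 2 ≈ 1.618
Length = width × φ = 134.38 × 1.618 = 217.42684
≈ 217.43
Area = width × length = 134.38 × 217.42684 = 29217.8187592 ≈ 29217.82
= Length: 217.43, Area: 29217.82

Length: 217.43, Area: 29217.82


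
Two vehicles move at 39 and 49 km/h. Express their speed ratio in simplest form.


Ratio = 39:49
GCD = 1
Simplified = 39:49
Time ratio (same distance) = 49:39
Speed ratio = 39:49

39:49


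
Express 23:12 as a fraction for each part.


Total parts = 23 + 12 = 35
First part: 23/35 = 23/35
Second part: 12/35 = 12/35
= 23/35 and 12/35

23/35 and 12/35


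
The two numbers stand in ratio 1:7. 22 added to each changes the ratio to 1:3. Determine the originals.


Let A = 1k, B = 7k.
(1k + 22) / (7k + 22) = 1/3
Cross-multiply: 3(1k + 22) = 1(7k + 22)
3k + 66 = 7k + 22
3k - 7k = 22 - 66
-4k = -44
k = -44/-4 = 11
A = 1×11 = 11, B = 7×11 = 77
= A = 11, B = 77

A = 11, B = 77


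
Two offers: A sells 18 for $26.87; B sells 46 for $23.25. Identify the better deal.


Deal A: $26.87/18 = $1.4928/unit
Deal B: $23.25/46 = $0.5054/unit
B is cheaper per unit
= Deal B

Deal B


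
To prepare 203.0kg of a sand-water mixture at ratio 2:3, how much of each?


Total parts = 2 + 3 = 5
sand: 203.0 × 2/5 = 81.2kg
water: 203.0 × 3/5 = 121.8kg
= 81.2kg and 121.8kg

81.2kg and 121.8kg


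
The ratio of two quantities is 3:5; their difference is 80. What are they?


Let A = 3k, B = 5k.
5k - 3k = 80
2k = 80 → k = 80/2 = 40
A = 3×40 = 120, B = 5×40 = 200
= A = 120, B = 200

A = 120, B = 200


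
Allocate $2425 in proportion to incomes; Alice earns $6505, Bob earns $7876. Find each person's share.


Total income = 6505 + 7876 = $14381
Alice: $2425 × 6505/14381 = $1096.91
Bob: $2425 × 7876/14381 = $1328.09
= Alice: $1096.91, Bob: $1328.09

Alice: $1096.91, Bob: $1328.09


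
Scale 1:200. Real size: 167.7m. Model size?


Model size = real / scale
= 167.7 / 200
= 0.8385 m

0.8385 m


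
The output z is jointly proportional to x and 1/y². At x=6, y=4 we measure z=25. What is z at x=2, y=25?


z = k·x/y²
Solve for k using the known point: k = z·y²/x = 25×16/6 = 400/6 ≈ 66.6667
Now evaluate at x=2, y=25:
z = k × 2 / 625 = (400 × 2) / (6 × 625) = 800/3750
≈ 0.2133

0.2133


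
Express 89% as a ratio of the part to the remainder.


89% means 89 parts out of 100; remainder = 11
Part : remainder = 89:11
GCD = 1
= 89:11

89:11


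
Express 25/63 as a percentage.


Percentage = (part / whole) × 100
= (25 / 63) × 100
≈ 39.68%

39.68%


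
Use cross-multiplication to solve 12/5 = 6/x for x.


Cross multiply: 12 × x = 5 × 6
12x = 30
x = 30 / 12
= 2.50

2.50


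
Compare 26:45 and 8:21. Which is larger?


26/45 = 0.5778
8/21 = 0.3810
0.5778 > 0.3810, so 26:45 is greater
= 26:45

26:45


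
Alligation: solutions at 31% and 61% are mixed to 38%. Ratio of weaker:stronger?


Let x parts of 31% mix with y parts of 61%.
31x + 61y = 38(x + y)
31x + 61y = 38x + 38y
x(31 - 38) = y(38 - 61)
x/y = (61 - 38)/(38 - 31) = 23/7
Simplify: 23:7
= 23:7

23:7


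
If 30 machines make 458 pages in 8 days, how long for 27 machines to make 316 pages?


Days ∝ work / workers, so d₂ = d₁ × (m₁/m₂) × (w₂/w₁)
Workers factor (inverse): 30/27 ≈ 1.1111
Work factor (direct): 316/458 ≈ 0.6900
d₂ = 8 × 30/27 × 316/458 = (8 × 30 × 316) / (27 × 458) = 75840/12366
≈ 6.13 days

6.13 days


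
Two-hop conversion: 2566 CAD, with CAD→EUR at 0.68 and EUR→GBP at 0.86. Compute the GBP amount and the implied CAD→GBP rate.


Step 1: 2566 CAD × 0.68 = 1744.88 EUR
Step 2: 1744.88 EUR × 0.86 = 1500.60 GBP
Implied rate CAD→GBP = 0.68 × 0.86 = 0.5848
= 1500.60 GBP; implied rate 0.5848 GBP/CAD

1500.60 GBP; implied rate 0.5848 GBP/CAD


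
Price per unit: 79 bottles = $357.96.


Unit rate = total / quantity
= 357.96 / 79
= $4.53 per unit

$4.53 per unit


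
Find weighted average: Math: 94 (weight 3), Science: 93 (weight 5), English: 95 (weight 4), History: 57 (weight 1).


Numerator = 94×3 + 93×5 + 95×4 + 57×1
= 282 + 465 + 380 + 57
= 1184
Total weight = 13
Weighted avg = 1184/13
= 91.08

91.08


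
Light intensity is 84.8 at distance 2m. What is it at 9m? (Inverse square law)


I₁d₁² = I₂d₂²
I₂ = I₁ × (d₁/d₂)²
= 84.8 × (2/9)²
= 84.8 × 4/81
= 339.2/81
≈ 4.1877

4.1877


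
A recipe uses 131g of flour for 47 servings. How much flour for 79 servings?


Direct proportion: y/x = constant
k = 131/47 ≈ 2.7872
y₂ = k × 79 = 131 × 79 / 47 = 10349/47
≈ 220.19

220.19


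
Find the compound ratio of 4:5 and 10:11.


Compound ratio = (4×10) : (5×11)
= 40:55
GCD = 5
= 8:11

8:11


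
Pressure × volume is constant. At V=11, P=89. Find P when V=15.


Inverse proportion: x × y = constant
k = 11 × 89 = 979
y₂ = k / 15 = 979 / 15
= 65.27

65.27


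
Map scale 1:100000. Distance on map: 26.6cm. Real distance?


Real distance = map distance × scale
= 26.6cm × 100000
= 2660000 cm = 26600.0 m
= 26.600 km

26.600 km


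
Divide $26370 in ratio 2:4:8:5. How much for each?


Total parts = 2 + 4 + 8 + 5 = 19
Part 1: 26370 × 2/19 = 2775.79
Part 2: 26370 × 4/19 = 5551.58
Part 3: 26370 × 8/19 = 11103.16
Part 4: 26370 × 5/19 = 6939.47
= Part 1: $2775.79, Part 2: $5551.58, Part 3: $11103.16, Part 4: $6939.47

Part 1: $2775.79, Part 2: $5551.58, Part 3: $11103.16, Part 4: $6939.47


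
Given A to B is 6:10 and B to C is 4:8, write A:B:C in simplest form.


Match B: multiply A:B by 4 → 24:40
Multiply B:C by 10 → 40:80
Combined: 24:40:80
GCD = 8
= 3:5:10

3:5:10


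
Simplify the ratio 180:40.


GCD(180, 40) = 20
180/20 : 40/20
= 9:2

9:2


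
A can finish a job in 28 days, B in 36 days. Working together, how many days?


Rate of A = 1/28 per day
Rate of B = 1/36 per day
Combined rate = 1/28 + 1/36 = 64/1008 ≈ 0.0635 per day
Days = 1 / combined rate = 1008/64
= 15.75 days

15.75 days


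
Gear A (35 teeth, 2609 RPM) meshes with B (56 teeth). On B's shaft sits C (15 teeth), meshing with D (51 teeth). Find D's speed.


Stage 1: RPM_B = RPM_A × t_A/t_B = 2609 × 35/56 = 91315/56 ≈ 1630.63
B and C share a shaft → RPM_C = RPM_B
Stage 2: RPM_D = RPM_C × t_C/t_D = RPM_A × (t_A×t_C)/(t_B×t_D)
Overall ratio = (35×15)/(56×51) = 525/2856
RPM_D = 2609 × 525/2856 = 1369725/2856
≈ 479.60 RPM

479.60 RPM


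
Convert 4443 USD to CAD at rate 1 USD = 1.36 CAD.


Amount × rate = 4443 × 1.36
= 6042.48 CAD

6042.48 CAD


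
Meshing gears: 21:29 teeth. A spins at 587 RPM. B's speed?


Gear ratio = 21:29 = 21:29
RPM_B = RPM_A × (teeth_A / teeth_B)
= 587 × (21/29)
= 425.1 RPM

425.1 RPM


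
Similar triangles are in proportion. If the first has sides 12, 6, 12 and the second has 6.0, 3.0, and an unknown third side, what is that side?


Scale factor = 6.0/12 = 0.5
Missing side = 12 × 0.5
= 6.0

6.0


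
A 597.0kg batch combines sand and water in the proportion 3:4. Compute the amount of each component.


Total parts = 3 + 4 = 7
sand: 597.0 × 3/7 = 255.9kg
water: 597.0 × 4/7 = 341.1kg
= 255.9kg and 341.1kg

255.9kg and 341.1kg


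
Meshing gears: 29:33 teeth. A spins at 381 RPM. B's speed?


Gear ratio = 29:33 = 29:33
RPM_B = RPM_A × (teeth_A / teeth_B)
= 381 × (29/33)
= 334.8 RPM

334.8 RPM


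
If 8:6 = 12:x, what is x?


Cross multiply: 8 × x = 6 × 12
8x = 72
x = 72 / 8
= 9.00

9.00


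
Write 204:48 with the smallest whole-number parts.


GCD(204, 48) = 12
204/12 : 48/12
= 17:4

17:4


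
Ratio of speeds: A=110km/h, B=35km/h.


Ratio = 110:35
GCD = 5
Simplified = 22:7
Time ratio (same distance) = 7:22
Speed ratio = 22:7

22:7


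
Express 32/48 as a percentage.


Percentage = (part / whole) × 100
= (32 / 48) × 100
≈ 66.67%

66.67%


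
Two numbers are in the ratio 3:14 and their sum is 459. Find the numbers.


Let A = 3k, B = 14k.
3k + 14k = 459
17k = 459 → k = 459/17 = 27
A = 3×27 = 81, B = 14×27 = 378
= A = 81, B = 378

A = 81, B = 378


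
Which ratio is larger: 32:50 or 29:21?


32/50 = 0.6400
29/21 = 1.3810
0.6400 < 1.3810, so 32:50 is less
= 29:21

29:21


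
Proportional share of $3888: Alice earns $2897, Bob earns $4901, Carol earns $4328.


Total income = 2897 + 4901 + 4328 = $12126
Alice: $3888 × 2897/12126 = $928.87
Bob: $3888 × 4901/12126 = $1571.42
Carol: $3888 × 4328/12126 = $1387.70
= Alice: $928.87, Bob: $1571.42, Carol: $1387.70

Alice: $928.87, Bob: $1571.42, Carol: $1387.70


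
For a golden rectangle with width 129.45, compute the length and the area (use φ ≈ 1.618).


φ = (1 + √5) / 2 ≈ 1.618
Length = width × φ = 129.45 × 1.618 = 209.4501
≈ 209.45
Area = width × length = 129.45 × 209.4501 = 27113.315445 ≈ 27113.32
= Length: 209.45, Area: 27113.32

Length: 209.45, Area: 27113.32


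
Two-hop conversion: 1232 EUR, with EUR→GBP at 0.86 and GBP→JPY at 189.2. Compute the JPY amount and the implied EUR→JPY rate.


Step 1: 1232 EUR × 0.86 = 1059.52 GBP
Step 2: 1059.52 GBP × 189.2 = 200461.18 JPY
Implied rate EUR→JPY = 0.86 × 189.2 = 162.7120
= 200461.18 JPY; implied rate 162.7120 JPY/EUR

200461.18 JPY; implied rate 162.7120 JPY/EUR


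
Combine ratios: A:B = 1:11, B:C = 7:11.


Match B: multiply A:B by 7 → 7:77
Multiply B:C by 11 → 77:121
Combined: 7:77:121
GCD = 1
= 7:77:121

7:77:121


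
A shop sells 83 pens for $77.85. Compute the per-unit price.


Unit rate = total / quantity
= 77.85 / 83
= $0.94 per unit

$0.94 per unit


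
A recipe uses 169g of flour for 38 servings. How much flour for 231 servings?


Direct proportion: y/x = constant
k = 169/38 ≈ 4.4474
y₂ = k × 231 = 169 × 231 / 38 = 39039/38
≈ 1027.34

1027.34


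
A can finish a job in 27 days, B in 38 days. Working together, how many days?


Rate of A = 1/27 per day
Rate of B = 1/38 per day
Combined rate = 1/27 + 1/38 = 65/1026 ≈ 0.0634 per day
Days = 1 / combined rate = 1026/65
≈ 15.78 days

15.78 days


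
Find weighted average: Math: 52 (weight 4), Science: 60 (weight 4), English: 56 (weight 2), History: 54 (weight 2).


Numerator = 52×4 + 60×4 + 56×2 + 54×2
= 208 + 240 + 112 + 108
= 668
Total weight = 12
Weighted avg = 668/12
= 55.67

55.67


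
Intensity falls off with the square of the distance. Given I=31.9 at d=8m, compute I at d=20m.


I₁d₁² = I₂d₂²
I₂ = I₁ × (d₁/d₂)²
= 31.9 × (8/20)²
= 31.9 × 64/400
= 2041.6/400
= 5.1040

5.1040


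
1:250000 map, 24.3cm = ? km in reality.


Real distance = map distance × scale
= 24.3cm × 250000
= 6075000 cm = 60750.0 m
= 60.750 km

60.750 km


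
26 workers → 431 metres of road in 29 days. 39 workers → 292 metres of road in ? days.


Days ∝ work / workers, so d₂ = d₁ × (m₁/m₂) × (w₂/w₁)
Workers factor (inverse): 26/39 ≈ 0.6667
Work factor (direct): 292/431 ≈ 0.6775
d₂ = 29 × 26/39 × 292/431 = (29 × 26 × 292) / (39 × 431) = 220168/16809
≈ 13.10 days

13.10 days


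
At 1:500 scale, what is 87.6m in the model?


Model size = real / scale
= 87.6 / 500
= 0.1752 m

0.1752 m


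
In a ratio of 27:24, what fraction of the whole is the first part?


Total parts = 27 + 24 = 51
First part: 27/51 = 9/17
= 9/17

9/17


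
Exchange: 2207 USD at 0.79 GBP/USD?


Amount × rate = 2207 × 0.79
= 1743.53 GBP

1743.53 GBP


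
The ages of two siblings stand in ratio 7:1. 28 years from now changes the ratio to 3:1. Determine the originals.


Let A = 7k, B = 1k.
(7k + 28) / (1k + 28) = 3/1
Cross-multiply: 1(7k + 28) = 3(1k + 28)
7k + 28 = 3k + 84
7k - 3k = 84 - 28
4k = 56
k = 56/4 = 14
A = 7×14 = 98, B = 1×14 = 14
= A = 98, B = 14

A = 98, B = 14


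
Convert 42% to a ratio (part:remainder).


42% means 42 parts out of 100; remainder = 58
Part : remainder = 42:58
GCD = 2
= 21:29

21:29


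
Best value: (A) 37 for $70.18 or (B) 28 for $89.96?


Deal A: $70.18/37 = $1.8968/unit
Deal B: $89.96/28 = $3.2129/unit
A is cheaper per unit
= Deal A

Deal A


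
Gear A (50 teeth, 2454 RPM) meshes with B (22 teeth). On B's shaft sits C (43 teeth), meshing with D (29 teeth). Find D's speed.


Stage 1: RPM_B = RPM_A × t_A/t_B = 2454 × 50/22 = 122700/22 ≈ 5577.27
B and C share a shaft → RPM_C = RPM_B
Stage 2: RPM_D = RPM_C × t_C/t_D = RPM_A × (t_A×t_C)/(t_B×t_D)
Overall ratio = (50×43)/(22×29) = 2150/638
RPM_D = 2454 × 2150/638 = 5276100/638
≈ 8269.75 RPM

8269.75 RPM


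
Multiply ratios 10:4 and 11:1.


Compound ratio = (10×11) : (4×1)
= 110:4
GCD = 2
= 55:2

55:2


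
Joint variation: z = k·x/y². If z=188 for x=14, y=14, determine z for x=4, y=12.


z = k·x/y²
Solve for k using the known point: k = z·y²/x = 188×196/14 = 36848/14 = 2632.0000
Now evaluate at x=4, y=12:
z = k × 4 / 144 = (36848 × 4) / (14 × 144) = 147392/2016
≈ 73.1111

73.1111


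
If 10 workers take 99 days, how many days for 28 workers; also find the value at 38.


Inverse proportion: x × y = constant
k = 10 × 99 = 990
At x=28: k/28 = 35.36
At x=38: k/38 = 26.05
= 35.36 and 26.05

35.36 and 26.05


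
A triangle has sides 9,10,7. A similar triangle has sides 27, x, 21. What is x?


Scale factor = 27/9 = 3
Missing side = 10 × 3
= 30.0

30.0


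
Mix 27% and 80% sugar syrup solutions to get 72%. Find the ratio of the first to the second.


Let x parts of 27% mix with y parts of 80%.
27x + 80y = 72(x + y)
27x + 80y = 72x + 72y
x(27 - 72) = y(72 - 80)
x/y = (80 - 72)/(72 - 27) = 8/45
Simplify: 8:45
= 8:45

8:45


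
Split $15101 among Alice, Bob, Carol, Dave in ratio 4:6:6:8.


Total parts = 4 + 6 + 6 + 8 = 24
Alice: 15101 × 4/24 = 2516.83
Bob: 15101 × 6/24 = 3775.25
Carol: 15101 × 6/24 = 3775.25
Dave: 15101 × 8/24 = 5033.67
= Alice: $2516.83, Bob: $3775.25, Carol: $3775.25, Dave: $5033.67

Alice: $2516.83, Bob: $3775.25, Carol: $3775.25, Dave: $5033.67


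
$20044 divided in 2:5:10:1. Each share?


Total parts = 2 + 5 + 10 + 1 = 18
Part 1: 20044 × 2/18 = 2227.11
Part 2: 20044 × 5/18 = 5567.78
Part 3: 20044 × 10/18 = 11135.56
Part 4: 20044 × 1/18 = 1113.56
= Part 1: $2227.11, Part 2: $5567.78, Part 3: $11135.56, Part 4: $1113.56

Part 1: $2227.11, Part 2: $5567.78, Part 3: $11135.56, Part 4: $1113.56


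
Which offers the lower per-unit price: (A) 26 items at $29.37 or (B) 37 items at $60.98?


Deal A: $29.37/26 = $1.1296/unit
Deal B: $60.98/37 = $1.6481/unit
A is cheaper per unit
= Deal A

Deal A


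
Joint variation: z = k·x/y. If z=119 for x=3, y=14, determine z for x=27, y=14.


z = k·x/y
Solve for k using the known point: k = z·y/x = 119×14/3 = 1666/3 ≈ 555.3333
Now evaluate at x=27, y=14:
z = k × 27 / 14 = (1666 × 27) / (3 × 14) = 44982/42
= 1071.0000

1071.0000


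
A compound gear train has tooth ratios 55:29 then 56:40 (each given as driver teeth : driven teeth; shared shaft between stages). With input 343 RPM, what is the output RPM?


Stage 1: RPM_B = RPM_A × t_A/t_B = 343 × 55/29 = 18865/29 ≈ 650.52
B and C share a shaft → RPM_C = RPM_B
Stage 2: RPM_D = RPM_C × t_C/t_D = RPM_A × (t_A×t_C)/(t_B×t_D)
Overall ratio = (55×56)/(29×40) = 3080/1160
RPM_D = 343 × 3080/1160 = 1056440/1160
≈ 910.72 RPM

910.72 RPM


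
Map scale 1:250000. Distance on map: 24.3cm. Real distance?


Real distance = map distance × scale
= 24.3cm × 250000
= 6075000 cm = 60750.0 m
= 60.750 km

60.750 km


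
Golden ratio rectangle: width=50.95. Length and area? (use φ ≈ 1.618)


φ = (1 + √5) / 2 ≈ 1.618
Length = width × φ = 50.95 × 1.618 = 82.4371
≈ 82.44
Area = width × length = 50.95 × 82.4371 = 4200.170245 ≈ 4200.17
= Length: 82.44, Area: 4200.17

Length: 82.44, Area: 4200.17


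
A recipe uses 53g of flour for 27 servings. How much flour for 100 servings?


Direct proportion: y/x = constant
k = 53/27 ≈ 1.9630
y₂ = k × 100 = 53 × 100 / 27 = 5300/27
≈ 196.30

196.30


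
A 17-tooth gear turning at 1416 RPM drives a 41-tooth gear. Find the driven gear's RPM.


Gear ratio = 17:41 = 17:41
RPM_B = RPM_A × (teeth_A / teeth_B)
= 1416 × (17/41)
= 587.1 RPM

587.1 RPM


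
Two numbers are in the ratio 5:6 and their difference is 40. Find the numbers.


Let A = 5k, B = 6k.
6k - 5k = 40
1k = 40 → k = 40/1 = 40
A = 5×40 = 200, B = 6×40 = 240
= A = 200, B = 240

A = 200, B = 240


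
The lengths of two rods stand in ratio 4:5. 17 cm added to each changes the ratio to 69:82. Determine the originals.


Let A = 4k, B = 5k.
(4k + 17) / (5k + 17) = 69/82
Cross-multiply: 82(4k + 17) = 69(5k + 17)
328k + 1394 = 345k + 1173
328k - 345k = 1173 - 1394
-17k = -221
k = -221/-17 = 13
A = 4×13 = 52, B = 5×13 = 65
= A = 52, B = 65

A = 52, B = 65


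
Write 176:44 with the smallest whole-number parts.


GCD(176, 44) = 44
176/44 : 44/44
= 4:1

4:1


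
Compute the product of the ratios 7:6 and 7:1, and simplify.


Compound ratio = (7×7) : (6×1)
= 49:6
GCD = 1
= 49:6

49:6


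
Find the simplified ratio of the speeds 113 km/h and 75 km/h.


Ratio = 113:75
GCD = 1
Simplified = 113:75
Time ratio (same distance) = 75:113
Speed ratio = 113:75

113:75


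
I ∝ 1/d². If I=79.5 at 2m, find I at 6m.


I₁d₁² = I₂d₂²
I₂ = I₁ × (d₁/d₂)²
= 79.5 × (2/6)²
= 79.5 × 4/36
= 318/36
≈ 8.8333

8.8333


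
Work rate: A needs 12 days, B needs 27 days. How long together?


Rate of A = 1/12 per day
Rate of B = 1/27 per day
Combined rate = 1/12 + 1/27 = 39/324 ≈ 0.1204 per day
Days = 1 / combined rate = 324/39
≈ 8.31 days

8.31 days


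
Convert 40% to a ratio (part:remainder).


40% means 40 parts out of 100; remainder = 60
Part : remainder = 40:60
GCD = 20
= 2:3

2:3


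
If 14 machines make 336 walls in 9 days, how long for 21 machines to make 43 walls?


Days ∝ work / workers, so d₂ = d₁ × (m₁/m₂) × (w₂/w₁)
Workers factor (inverse): 14/21 ≈ 0.6667
Work factor (direct): 43/336 ≈ 0.1280
d₂ = 9 × 14/21 × 43/336 = (9 × 14 × 43) / (21 × 336) = 5418/7056
≈ 0.77 days

0.77 days


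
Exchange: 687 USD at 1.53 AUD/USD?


Amount × rate = 687 × 1.53
= 1051.11 AUD

1051.11 AUD


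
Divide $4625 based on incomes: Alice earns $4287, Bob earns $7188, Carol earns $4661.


Total income = 4287 + 7188 + 4661 = $16136
Alice: $4625 × 4287/16136 = $1228.77
Bob: $4625 × 7188/16136 = $2060.27
Carol: $4625 × 4661/16136 = $1335.96
= Alice: $1228.77, Bob: $2060.27, Carol: $1335.96

Alice: $1228.77, Bob: $2060.27, Carol: $1335.96


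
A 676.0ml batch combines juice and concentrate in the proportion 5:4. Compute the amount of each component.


Total parts = 5 + 4 = 9
juice: 676.0 × 5/9 = 375.6ml
concentrate: 676.0 × 4/9 = 300.4ml
= 375.6ml and 300.4ml

375.6ml and 300.4ml


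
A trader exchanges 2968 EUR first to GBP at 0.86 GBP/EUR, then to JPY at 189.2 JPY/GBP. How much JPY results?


Step 1: 2968 EUR × 0.86 = 2552.48 GBP
Step 2: 2552.48 GBP × 189.2 = 482929.22 JPY
Implied rate EUR→JPY = 0.86 × 189.2 = 162.7120
= 482929.22 JPY

482929.22 JPY


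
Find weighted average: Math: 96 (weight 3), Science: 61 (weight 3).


Numerator = 96×3 + 61×3
= 288 + 183
= 471
Total weight = 6
Weighted avg = 471/6
= 78.50

78.50


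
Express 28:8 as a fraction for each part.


Total parts = 28 + 8 = 36
First part: 28/36 = 7/9
Second part: 8/36 = 2/9
= 7/9 and 2/9

7/9 and 2/9


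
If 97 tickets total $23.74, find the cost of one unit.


Unit rate = total / quantity
= 23.74 / 97
= $0.24 per unit

$0.24 per unit


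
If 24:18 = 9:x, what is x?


Cross multiply: 24 × x = 18 × 9
24x = 162
x = 162 / 24
= 6.75

6.75


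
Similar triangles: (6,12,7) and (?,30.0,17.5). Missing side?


Scale factor = 30.0/12 = 2.5
Missing side = 6 × 2.5
= 15.0

15.0


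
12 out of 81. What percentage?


Percentage = (part / whole) × 100
= (12 / 81) × 100
≈ 14.81%

14.81%


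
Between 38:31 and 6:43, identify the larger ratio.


38/31 = 1.2258
6/43 = 0.1395
1.2258 > 0.1395, so 38:31 is greater
= 38:31

38:31


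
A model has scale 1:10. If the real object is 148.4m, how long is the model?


Model size = real / scale
= 148.4 / 10
= 14.8400 m

14.8400 m


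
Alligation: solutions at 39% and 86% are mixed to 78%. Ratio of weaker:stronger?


Let x parts of 39% mix with y parts of 86%.
39x + 86y = 78(x + y)
39x + 86y = 78x + 78y
x(39 - 78) = y(78 - 86)
x/y = (86 - 78)/(78 - 39) = 8/39
Simplify: 8:39
= 8:39

8:39


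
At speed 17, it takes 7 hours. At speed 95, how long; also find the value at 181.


Inverse proportion: x × y = constant
k = 17 × 7 = 119
At x=95: k/95 = 1.25
At x=181: k/181 = 0.66
= 1.25 and 0.66

1.25 and 0.66


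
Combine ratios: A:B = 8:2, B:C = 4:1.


Match B: multiply A:B by 4 → 32:8
Multiply B:C by 2 → 8:2
Combined: 32:8:2
GCD = 2
= 16:4:1

16:4:1


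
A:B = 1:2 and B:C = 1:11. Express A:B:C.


Match B: multiply A:B by 1 → 1:2
Multiply B:C by 2 → 2:22
Combined: 1:2:22
GCD = 1
= 1:2:22

1:2:22


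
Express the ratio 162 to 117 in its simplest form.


GCD(162, 117) = 9
162/9 : 117/9
= 18:13

18:13


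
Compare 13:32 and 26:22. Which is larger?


13/32 = 0.4062
26/22 = 1.1818
0.4062 < 1.1818, so 13:32 is less
= 26:22

26:22


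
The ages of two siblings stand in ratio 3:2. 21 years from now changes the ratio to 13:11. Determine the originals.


Let A = 3k, B = 2k.
(3k + 21) / (2k + 21) = 13/11
Cross-multiply: 11(3k + 21) = 13(2k + 21)
33k + 231 = 26k + 273
33k - 26k = 273 - 231
7k = 42
k = 42/7 = 6
A = 3×6 = 18, B = 2×6 = 12
= A = 18, B = 12

A = 18, B = 12


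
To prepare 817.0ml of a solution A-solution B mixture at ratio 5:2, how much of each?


Total parts = 5 + 2 = 7
solution A: 817.0 × 5/7 = 583.6ml
solution B: 817.0 × 2/7 = 233.4ml
= 583.6ml and 233.4ml

583.6ml and 233.4ml


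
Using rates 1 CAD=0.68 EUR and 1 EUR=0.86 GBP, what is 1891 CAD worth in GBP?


Step 1: 1891 CAD × 0.68 = 1285.88 EUR
Step 2: 1285.88 EUR × 0.86 = 1105.86 GBP
Implied rate CAD→GBP = 0.68 × 0.86 = 0.5848
= 1105.86 GBP

1105.86 GBP


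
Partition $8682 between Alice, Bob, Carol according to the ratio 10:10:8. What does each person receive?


Total parts = 10 + 10 + 8 = 28
Alice: 8682 × 10/28 = 3100.71
Bob: 8682 × 10/28 = 3100.71
Carol: 8682 × 8/28 = 2480.57
= Alice: $3100.71, Bob: $3100.71, Carol: $2480.57

Alice: $3100.71, Bob: $3100.71, Carol: $2480.57


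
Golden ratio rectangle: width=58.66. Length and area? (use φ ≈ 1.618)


φ = (1 + √5) / 2 ≈ 1.618
Length = width × φ = 58.66 × 1.618 = 94.91188
≈ 94.91
Area = width × length = 58.66 × 94.91188 = 5567.5308808 ≈ 5567.53
= Length: 94.91, Area: 5567.53

Length: 94.91, Area: 5567.53


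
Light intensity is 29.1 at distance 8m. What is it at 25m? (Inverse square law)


I₁d₁² = I₂d₂²
I₂ = I₁ × (d₁/d₂)²
= 29.1 × (8/25)²
= 29.1 × 64/625
= 1862.4/625
≈ 2.9798

2.9798


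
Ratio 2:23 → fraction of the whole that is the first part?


Total parts = 2 + 23 = 25
First part: 2/25 = 2/25
= 2/25

2/25


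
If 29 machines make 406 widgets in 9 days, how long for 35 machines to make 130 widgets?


Days ∝ work / workers, so d₂ = d₁ × (m₁/m₂) × (w₂/w₁)
Workers factor (inverse): 29/35 ≈ 0.8286
Work factor (direct): 130/406 ≈ 0.3202
d₂ = 9 × 29/35 × 130/406 = (9 × 29 × 130) / (35 × 406) = 33930/14210
≈ 2.39 days

2.39 days


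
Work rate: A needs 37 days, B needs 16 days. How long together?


Rate of A = 1/37 per day
Rate of B = 1/16 per day
Combined rate = 1/37 + 1/16 = 53/592 ≈ 0.0895 per day
Days = 1 / combined rate = 592/53
≈ 11.17 days

11.17 days


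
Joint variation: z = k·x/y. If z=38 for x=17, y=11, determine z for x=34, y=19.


z = k·x/y
Solve for k using the known point: k = z·y/x = 38×11/17 = 418/17 ≈ 24.5882
Now evaluate at x=34, y=19:
z = k × 34 / 19 = (418 × 34) / (17 × 19) = 14212/323
= 44.0000

44.0000


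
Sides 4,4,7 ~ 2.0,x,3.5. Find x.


Scale factor = 2.0/4 = 0.5
Missing side = 4 × 0.5
= 2.0

2.0


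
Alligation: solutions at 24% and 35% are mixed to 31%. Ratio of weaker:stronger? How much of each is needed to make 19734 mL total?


Let x parts of 24% mix with y parts of 35%.
24x + 35y = 31(x + y)
24x + 35y = 31x + 31y
x(24 - 31) = y(31 - 35)
x/y = (35 - 31)/(31 - 24) = 4/7
Simplify: 4:7
Total parts = 11; one part = 19734/11 = 1794.00 mL
24% solution: 4×1794.00 = 7176.00 mL
35% solution: 7×1794.00 = 12558.00 mL
= ratio 4:7; 7176.00 mL and 12558.00 mL

ratio 4:7; 7176.00 mL and 12558.00 mL


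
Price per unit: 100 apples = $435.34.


Unit rate = total / quantity
= 435.34 / 100
= $4.35 per unit

$4.35 per unit


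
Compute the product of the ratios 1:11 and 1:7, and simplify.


Compound ratio = (1×1) : (11×7)
= 1:77
GCD = 1
= 1:77

1:77


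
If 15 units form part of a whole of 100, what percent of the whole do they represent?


Percentage = (part / whole) × 100
= (15 / 100) × 100
= 15.00%

15.00%


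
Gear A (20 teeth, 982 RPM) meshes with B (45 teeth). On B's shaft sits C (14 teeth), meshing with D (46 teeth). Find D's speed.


Stage 1: RPM_B = RPM_A × t_A/t_B = 982 × 20/45 = 19640/45 ≈ 436.44
B and C share a shaft → RPM_C = RPM_B
Stage 2: RPM_D = RPM_C × t_C/t_D = RPM_A × (t_A×t_C)/(t_B×t_D)
Overall ratio = (20×14)/(45×46) = 280/2070
RPM_D = 982 × 280/2070 = 274960/2070
≈ 132.83 RPM

132.83 RPM


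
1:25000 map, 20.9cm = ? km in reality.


Real distance = map distance × scale
= 20.9cm × 25000
= 522500 cm = 5225.0 m
= 5.225 km

5.225 km


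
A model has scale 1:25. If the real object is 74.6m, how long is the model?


Model size = real / scale
= 74.6 / 25
= 2.9840 m

2.9840 m


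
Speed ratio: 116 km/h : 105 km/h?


Ratio = 116:105
GCD = 1
Simplified = 116:105
Time ratio (same distance) = 105:116
Speed ratio = 116:105

116:105


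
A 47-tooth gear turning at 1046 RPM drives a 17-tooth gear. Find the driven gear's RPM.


Gear ratio = 47:17 = 47:17
RPM_B = RPM_A × (teeth_A / teeth_B)
= 1046 × (47/17)
= 2891.9 RPM

2891.9 RPM


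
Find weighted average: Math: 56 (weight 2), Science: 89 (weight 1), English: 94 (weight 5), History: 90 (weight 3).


Numerator = 56×2 + 89×1 + 94×5 + 90×3
= 112 + 89 + 470 + 270
= 941
Total weight = 11
Weighted avg = 941/11
= 85.55

85.55


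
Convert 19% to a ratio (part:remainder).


19% means 19 parts out of 100; remainder = 81
Part : remainder = 19:81
GCD = 1
= 19:81

19:81


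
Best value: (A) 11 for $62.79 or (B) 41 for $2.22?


Deal A: $62.79/11 = $5.7082/unit
Deal B: $2.22/41 = $0.0541/unit
B is cheaper per unit
= Deal B

Deal B


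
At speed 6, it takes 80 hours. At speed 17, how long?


Inverse proportion: x × y = constant
k = 6 × 80 = 480
y₂ = k / 17 = 480 / 17
= 28.24

28.24


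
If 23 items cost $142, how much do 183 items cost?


Direct proportion: y/x = constant
k = 142/23 ≈ 6.1739
y₂ = k × 183 = 142 × 183 / 23 = 25986/23
≈ 1129.83

1129.83


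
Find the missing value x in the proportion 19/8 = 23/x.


Cross multiply: 19 × x = 8 × 23
19x = 184
x = 184 / 19
= 9.68

9.68


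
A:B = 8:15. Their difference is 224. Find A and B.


Let A = 8k, B = 15k.
15k - 8k = 224
7k = 224 → k = 224/7 = 32
A = 8×32 = 256, B = 15×32 = 480
= A = 256, B = 480

A = 256, B = 480
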